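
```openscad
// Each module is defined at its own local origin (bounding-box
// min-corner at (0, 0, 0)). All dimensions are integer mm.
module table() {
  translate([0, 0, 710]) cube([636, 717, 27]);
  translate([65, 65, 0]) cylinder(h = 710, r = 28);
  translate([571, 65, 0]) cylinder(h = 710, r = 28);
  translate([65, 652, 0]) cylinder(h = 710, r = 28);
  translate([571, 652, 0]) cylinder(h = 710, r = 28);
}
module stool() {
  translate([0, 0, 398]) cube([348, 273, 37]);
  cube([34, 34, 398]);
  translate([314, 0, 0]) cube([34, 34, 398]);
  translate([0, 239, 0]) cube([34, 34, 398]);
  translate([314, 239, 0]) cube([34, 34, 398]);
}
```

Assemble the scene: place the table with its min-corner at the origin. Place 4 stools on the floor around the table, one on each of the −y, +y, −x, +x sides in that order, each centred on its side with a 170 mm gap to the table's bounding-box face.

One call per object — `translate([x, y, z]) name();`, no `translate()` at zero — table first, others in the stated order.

table();
translate([144, -443, 0]) stool();
translate([144, 887, 0]) stool();
translate([-518, 222, 0]) stool();
translate([806, 222, 0]) stool();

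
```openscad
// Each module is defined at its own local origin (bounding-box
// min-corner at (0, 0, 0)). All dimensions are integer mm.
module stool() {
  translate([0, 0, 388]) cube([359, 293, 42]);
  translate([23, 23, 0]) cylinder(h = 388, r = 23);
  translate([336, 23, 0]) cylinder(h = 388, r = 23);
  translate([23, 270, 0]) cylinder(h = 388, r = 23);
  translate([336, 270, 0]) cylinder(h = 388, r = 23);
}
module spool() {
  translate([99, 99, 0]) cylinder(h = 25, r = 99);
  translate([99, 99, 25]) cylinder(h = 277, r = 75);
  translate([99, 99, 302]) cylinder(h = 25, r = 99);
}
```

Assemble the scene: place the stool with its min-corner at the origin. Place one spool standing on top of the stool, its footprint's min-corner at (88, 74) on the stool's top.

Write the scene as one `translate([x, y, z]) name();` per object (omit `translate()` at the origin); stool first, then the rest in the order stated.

stool();
translate([88, 74, 430]) spool();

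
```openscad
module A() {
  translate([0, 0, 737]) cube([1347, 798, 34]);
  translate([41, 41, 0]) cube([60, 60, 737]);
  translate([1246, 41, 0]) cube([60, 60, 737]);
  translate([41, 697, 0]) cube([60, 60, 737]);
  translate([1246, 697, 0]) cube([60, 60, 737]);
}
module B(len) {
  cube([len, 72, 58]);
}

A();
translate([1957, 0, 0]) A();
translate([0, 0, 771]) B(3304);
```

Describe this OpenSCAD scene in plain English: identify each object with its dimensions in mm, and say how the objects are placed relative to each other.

A is a table with a 1347×798 mm rectangular top, 34 mm thick, top surface at z = 771 mm, supported by four 60×60 mm square legs, each inset 41 mm from the nearest pair of top edges, running from the floor.

B is a rectangular beam 3304 mm long (x), 72 mm deep (y), 58 mm thick (z).

The beam spans the tops of two tables placed 610 mm apart, resting at z = 771 mm.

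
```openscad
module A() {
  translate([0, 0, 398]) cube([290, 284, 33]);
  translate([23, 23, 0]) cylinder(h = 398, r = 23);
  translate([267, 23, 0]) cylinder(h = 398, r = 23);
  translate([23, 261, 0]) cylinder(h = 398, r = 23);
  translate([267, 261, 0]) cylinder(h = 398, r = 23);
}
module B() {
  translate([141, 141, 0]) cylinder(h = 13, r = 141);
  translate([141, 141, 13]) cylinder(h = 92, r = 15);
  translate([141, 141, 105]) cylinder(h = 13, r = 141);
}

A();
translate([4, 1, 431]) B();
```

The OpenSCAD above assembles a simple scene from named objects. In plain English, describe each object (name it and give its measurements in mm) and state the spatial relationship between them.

A is a four-legged stool. The seat is 290×284 mm, 33 mm thick, top at z = 431 mm. It stands on four round legs, each 46 mm in diameter, from z = 0 to the seat underside, each leg's axis is inset half a diameter from the nearest pair of seat edges (so the leg's bounding box is flush with the corner).

B is a spool: two coaxial disc flanges of radius 141 mm and thickness 13 mm, joined by a core cylinder of radius 15 mm and height 92 mm. The lower flange rests on z = 0 and the three cylinders share a vertical axis.

The spool is on top of the stool, centred.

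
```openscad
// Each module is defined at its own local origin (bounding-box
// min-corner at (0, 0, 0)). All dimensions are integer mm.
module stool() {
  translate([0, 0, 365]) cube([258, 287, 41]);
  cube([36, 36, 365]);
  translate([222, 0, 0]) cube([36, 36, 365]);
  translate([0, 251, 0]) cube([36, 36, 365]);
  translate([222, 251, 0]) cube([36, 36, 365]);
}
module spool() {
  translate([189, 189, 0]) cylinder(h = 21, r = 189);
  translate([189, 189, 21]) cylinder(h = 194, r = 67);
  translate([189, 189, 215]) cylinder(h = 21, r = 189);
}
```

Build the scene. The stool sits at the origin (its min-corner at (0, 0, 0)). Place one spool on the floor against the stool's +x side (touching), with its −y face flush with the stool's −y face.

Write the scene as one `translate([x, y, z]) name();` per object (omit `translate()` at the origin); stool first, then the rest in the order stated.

stool();
translate([258, 0, 0]) spool();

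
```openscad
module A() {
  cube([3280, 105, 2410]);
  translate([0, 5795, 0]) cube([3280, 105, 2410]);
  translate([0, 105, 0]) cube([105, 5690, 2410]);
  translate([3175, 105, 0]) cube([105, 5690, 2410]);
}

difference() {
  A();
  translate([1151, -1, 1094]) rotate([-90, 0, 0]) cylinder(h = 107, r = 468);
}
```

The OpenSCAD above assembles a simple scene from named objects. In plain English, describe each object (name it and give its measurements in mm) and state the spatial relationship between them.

A is a box-shaped house frame (walls only): outside footprint 3280×5900 mm, wall height 2410 mm, wall thickness 105 mm. The two y-facing walls run the full x-width; the two x-facing walls fit between the inner faces of the y-facing walls.

The house frame has a circular hole of radius 468 mm through its front wall, centred at (x = 1151, z = 1094).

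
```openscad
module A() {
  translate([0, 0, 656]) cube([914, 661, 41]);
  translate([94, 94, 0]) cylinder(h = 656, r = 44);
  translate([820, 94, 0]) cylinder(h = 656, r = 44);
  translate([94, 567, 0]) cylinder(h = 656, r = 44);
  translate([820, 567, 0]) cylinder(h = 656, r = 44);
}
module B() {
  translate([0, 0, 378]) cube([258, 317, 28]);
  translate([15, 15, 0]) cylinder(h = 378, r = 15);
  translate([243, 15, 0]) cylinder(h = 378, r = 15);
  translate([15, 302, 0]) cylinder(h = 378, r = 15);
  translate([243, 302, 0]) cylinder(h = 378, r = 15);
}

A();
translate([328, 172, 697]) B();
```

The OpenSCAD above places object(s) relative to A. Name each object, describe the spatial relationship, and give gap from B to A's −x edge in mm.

The stool's min-x is at 328; the table's min-x is 0; gap = 328 mm.

A is a table. B is a stool. The stool is on top of the table, centred. The gap from the stool to the table's −x edge is 328 mm.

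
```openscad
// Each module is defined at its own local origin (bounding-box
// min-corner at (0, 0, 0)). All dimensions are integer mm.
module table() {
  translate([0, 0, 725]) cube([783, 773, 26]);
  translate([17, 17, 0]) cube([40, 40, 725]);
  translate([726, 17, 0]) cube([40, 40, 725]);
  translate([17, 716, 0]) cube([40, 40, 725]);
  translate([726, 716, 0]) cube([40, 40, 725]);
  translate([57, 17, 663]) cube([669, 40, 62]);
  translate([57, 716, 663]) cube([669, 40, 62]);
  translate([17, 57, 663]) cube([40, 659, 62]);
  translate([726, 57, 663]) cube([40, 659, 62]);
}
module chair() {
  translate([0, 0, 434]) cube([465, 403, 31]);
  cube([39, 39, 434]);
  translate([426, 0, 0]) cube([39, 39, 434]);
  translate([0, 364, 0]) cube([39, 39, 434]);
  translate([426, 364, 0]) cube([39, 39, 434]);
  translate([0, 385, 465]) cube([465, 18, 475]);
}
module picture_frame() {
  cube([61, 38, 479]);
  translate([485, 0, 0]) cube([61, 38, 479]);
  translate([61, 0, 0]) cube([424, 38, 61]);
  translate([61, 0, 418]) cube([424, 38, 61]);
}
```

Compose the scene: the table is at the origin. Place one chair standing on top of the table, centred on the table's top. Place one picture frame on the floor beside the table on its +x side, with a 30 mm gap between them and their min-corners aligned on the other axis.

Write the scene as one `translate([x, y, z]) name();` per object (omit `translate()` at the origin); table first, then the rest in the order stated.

table();
translate([159, 185, 751]) chair();
translate([813, 0, 0]) picture_frame();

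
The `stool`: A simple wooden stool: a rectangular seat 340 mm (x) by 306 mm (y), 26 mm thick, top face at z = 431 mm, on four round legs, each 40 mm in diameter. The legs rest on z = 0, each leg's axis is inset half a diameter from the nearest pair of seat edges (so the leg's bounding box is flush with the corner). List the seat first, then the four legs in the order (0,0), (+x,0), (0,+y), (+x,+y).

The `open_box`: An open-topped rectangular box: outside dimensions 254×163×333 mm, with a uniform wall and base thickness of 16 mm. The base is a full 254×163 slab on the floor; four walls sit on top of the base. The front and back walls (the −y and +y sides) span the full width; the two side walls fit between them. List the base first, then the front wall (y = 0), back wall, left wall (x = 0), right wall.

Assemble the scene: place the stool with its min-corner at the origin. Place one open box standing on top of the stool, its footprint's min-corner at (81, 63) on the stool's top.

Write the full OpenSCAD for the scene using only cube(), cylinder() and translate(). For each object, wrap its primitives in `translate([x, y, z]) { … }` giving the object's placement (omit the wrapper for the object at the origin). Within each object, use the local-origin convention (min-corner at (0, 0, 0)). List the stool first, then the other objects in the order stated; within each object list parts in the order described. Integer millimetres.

translate([0, 0, 405]) cube([340, 306, 26]);
translate([20, 20, 0]) cylinder(h = 405, r = 20);
translate([320, 20, 0]) cylinder(h = 405, r = 20);
translate([20, 286, 0]) cylinder(h = 405, r = 20);
translate([320, 286, 0]) cylinder(h = 405, r = 20);
translate([81, 63, 431]) {
  cube([254, 163, 16]);
  translate([0, 0, 16]) cube([254, 16, 317]);
  translate([0, 147, 16]) cube([254, 16, 317]);
  translate([0, 16, 16]) cube([16, 131, 317]);
  translate([238, 16, 16]) cube([16, 131, 317]);
}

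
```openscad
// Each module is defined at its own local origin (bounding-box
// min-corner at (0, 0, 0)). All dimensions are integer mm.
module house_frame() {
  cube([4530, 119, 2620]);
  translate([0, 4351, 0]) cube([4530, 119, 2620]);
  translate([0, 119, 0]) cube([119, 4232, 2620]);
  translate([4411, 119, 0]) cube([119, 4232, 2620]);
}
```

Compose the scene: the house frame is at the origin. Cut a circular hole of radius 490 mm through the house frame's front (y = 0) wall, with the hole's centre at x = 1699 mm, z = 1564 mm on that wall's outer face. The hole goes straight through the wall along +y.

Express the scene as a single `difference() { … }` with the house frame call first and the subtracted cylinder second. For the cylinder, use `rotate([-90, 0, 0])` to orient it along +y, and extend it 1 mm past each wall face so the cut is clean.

difference() {
  house_frame();
  translate([1699, -1, 1564]) rotate([-90, 0, 0]) cylinder(h = 121, r = 490);
}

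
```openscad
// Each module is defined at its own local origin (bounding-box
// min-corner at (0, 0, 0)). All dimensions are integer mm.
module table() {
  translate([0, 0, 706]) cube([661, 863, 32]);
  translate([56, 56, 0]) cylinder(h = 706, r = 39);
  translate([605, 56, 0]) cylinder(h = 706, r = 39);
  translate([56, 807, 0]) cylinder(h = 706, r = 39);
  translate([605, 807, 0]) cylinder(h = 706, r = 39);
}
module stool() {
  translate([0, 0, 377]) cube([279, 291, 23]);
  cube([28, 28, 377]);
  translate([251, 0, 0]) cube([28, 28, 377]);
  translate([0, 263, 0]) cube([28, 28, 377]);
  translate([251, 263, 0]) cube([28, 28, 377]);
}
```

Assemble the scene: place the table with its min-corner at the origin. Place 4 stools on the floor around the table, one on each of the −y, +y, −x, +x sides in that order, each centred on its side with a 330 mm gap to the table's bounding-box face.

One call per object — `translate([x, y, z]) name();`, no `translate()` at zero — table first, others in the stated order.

table();
translate([191, -621, 0]) stool();
translate([191, 1193, 0]) stool();
translate([-609, 286, 0]) stool();
translate([991, 286, 0]) stool();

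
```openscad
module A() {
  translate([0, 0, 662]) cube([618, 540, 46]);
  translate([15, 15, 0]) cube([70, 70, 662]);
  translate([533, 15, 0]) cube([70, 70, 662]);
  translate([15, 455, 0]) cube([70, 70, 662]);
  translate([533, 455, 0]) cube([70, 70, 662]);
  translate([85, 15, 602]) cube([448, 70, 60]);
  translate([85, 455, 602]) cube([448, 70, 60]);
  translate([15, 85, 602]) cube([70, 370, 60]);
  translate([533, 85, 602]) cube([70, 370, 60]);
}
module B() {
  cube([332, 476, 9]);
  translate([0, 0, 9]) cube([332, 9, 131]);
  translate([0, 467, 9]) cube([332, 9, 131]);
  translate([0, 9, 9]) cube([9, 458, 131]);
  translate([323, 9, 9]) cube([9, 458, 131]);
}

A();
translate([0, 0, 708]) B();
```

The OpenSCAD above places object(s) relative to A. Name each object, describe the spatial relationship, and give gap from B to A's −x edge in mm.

A is a table. B is an open box. The open box is on top of the table. The gap from the open box to the table's −x edge is 0 mm.

The open box's min-x is at 0; the table's min-x is 0; gap = 0 mm.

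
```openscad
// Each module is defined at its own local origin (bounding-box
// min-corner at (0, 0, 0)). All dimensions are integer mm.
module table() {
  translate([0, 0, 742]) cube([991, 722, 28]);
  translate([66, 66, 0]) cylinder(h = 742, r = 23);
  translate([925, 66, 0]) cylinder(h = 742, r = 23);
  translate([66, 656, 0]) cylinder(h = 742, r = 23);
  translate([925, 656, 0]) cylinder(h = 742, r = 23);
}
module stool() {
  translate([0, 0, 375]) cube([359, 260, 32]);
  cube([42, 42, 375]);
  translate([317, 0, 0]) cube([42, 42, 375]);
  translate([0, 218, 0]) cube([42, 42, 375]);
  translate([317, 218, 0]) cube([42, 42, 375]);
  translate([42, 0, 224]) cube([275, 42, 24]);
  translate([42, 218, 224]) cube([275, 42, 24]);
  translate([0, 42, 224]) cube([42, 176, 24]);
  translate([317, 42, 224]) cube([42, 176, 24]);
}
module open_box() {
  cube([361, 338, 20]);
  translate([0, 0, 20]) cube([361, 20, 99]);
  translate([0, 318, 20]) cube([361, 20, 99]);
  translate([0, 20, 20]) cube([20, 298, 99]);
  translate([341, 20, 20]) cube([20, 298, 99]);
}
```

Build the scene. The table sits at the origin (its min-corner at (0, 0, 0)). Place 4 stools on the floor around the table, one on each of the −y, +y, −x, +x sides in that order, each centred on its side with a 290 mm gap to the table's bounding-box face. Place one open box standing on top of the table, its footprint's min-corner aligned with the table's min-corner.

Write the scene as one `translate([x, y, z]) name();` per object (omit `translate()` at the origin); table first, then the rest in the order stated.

table();
translate([316, -550, 0]) stool();
translate([316, 1012, 0]) stool();
translate([-649, 231, 0]) stool();
translate([1281, 231, 0]) stool();
translate([0, 0, 770]) open_box();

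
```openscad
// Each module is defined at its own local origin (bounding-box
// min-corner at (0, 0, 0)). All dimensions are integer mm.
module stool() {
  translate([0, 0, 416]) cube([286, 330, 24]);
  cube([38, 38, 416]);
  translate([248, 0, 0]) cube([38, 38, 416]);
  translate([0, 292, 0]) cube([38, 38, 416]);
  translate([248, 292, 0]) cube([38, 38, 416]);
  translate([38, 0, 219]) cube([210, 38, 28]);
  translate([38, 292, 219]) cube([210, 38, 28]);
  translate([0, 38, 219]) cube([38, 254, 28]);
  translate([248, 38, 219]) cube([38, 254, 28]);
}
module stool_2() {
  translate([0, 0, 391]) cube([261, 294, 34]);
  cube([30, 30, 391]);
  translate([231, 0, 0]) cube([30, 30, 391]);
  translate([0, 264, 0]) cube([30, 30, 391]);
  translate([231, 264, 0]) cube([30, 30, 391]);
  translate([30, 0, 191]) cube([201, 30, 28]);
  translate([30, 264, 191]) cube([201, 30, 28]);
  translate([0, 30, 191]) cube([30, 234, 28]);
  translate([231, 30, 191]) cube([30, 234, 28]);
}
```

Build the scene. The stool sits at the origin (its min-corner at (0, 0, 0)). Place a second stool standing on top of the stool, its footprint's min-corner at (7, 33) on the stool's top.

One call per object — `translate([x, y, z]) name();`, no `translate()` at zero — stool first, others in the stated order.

stool();
translate([7, 33, 440]) stool_2();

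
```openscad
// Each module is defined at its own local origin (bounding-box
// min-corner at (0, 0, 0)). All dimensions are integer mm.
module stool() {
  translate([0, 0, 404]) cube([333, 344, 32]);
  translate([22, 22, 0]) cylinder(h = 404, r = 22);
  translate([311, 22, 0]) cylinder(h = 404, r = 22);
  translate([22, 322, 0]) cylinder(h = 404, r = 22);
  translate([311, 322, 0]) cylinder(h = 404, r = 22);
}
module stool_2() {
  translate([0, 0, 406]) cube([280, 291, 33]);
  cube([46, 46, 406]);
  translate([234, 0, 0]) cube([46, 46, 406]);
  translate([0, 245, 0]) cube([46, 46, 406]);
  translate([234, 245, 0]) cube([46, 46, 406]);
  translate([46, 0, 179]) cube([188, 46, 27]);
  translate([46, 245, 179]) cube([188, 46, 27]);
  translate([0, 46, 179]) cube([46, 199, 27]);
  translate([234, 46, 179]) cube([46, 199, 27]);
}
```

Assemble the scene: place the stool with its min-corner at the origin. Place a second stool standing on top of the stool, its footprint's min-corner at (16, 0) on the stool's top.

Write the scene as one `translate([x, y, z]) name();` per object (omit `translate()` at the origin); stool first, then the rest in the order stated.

stool();
translate([16, 0, 436]) stool_2();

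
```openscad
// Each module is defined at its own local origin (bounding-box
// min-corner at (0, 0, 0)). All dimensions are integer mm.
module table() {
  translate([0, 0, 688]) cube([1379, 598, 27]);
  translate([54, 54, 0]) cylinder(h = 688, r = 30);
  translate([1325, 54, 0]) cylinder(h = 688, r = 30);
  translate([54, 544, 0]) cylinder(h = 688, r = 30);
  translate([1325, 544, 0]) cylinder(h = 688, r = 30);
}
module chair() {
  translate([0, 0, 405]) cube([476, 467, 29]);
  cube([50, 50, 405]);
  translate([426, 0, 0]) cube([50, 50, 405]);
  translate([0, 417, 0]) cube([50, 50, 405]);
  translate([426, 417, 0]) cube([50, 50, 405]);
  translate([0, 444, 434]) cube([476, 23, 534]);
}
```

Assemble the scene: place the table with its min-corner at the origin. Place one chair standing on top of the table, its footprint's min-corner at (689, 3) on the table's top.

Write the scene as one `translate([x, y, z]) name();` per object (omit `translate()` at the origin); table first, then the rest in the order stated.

table();
translate([689, 3, 715]) chair();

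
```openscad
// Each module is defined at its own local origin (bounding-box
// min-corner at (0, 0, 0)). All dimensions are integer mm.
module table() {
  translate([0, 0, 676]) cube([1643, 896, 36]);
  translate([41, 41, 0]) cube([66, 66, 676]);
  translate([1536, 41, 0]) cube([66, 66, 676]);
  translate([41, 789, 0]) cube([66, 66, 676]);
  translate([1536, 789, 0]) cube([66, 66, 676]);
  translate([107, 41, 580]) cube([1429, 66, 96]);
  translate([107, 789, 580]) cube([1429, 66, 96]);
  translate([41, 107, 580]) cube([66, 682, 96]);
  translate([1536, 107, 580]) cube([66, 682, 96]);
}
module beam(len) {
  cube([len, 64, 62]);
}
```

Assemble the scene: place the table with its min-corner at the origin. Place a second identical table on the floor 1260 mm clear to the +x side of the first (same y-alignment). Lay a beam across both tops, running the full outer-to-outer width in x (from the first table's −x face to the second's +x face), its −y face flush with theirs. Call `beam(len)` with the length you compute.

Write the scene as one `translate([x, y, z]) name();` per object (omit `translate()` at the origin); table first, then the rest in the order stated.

table();
translate([2903, 0, 0]) table();
translate([0, 0, 712]) beam(4546);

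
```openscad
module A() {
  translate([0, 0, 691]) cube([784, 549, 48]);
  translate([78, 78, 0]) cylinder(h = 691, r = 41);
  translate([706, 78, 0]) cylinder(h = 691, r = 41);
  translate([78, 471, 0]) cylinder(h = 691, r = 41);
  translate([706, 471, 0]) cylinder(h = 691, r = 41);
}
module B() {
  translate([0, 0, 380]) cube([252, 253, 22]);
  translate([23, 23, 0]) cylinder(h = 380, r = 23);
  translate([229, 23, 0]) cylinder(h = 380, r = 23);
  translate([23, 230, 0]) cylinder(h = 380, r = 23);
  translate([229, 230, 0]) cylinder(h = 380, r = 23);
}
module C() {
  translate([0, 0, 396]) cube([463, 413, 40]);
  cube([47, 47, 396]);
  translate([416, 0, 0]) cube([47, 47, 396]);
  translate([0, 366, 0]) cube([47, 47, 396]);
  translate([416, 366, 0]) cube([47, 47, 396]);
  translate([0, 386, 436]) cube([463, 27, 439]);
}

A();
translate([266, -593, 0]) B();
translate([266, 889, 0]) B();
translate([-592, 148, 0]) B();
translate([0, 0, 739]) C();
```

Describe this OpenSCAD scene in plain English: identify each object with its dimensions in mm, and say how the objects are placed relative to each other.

A is a rectangular dining table. The top is 784×549×48 mm with its upper surface at z = 739 mm. It stands on four round legs of 82 mm diameter, each leg's bounding box inset 37 mm from the nearest pair of top edges, running from the floor to the underside of the top.

B is a four-legged stool. The seat is 252×253 mm, 22 mm thick, top at z = 402 mm. It stands on four round legs, each 46 mm in diameter, from z = 0 to the seat underside, each leg's axis is inset half a diameter from the nearest pair of seat edges (so the leg's bounding box is flush with the corner).

C is a chair: 463×413 mm seat, 40 mm thick, top at z = 436 mm, on four 47 mm square corner legs flush with the seat edges. A 27 mm thick backrest slab spans the full seat width, extending 439 mm above the seat top, its back face flush with the seat's +y edge.

Three stools sit around the table at the −y, +y, −x sides. The chair is on top of the table.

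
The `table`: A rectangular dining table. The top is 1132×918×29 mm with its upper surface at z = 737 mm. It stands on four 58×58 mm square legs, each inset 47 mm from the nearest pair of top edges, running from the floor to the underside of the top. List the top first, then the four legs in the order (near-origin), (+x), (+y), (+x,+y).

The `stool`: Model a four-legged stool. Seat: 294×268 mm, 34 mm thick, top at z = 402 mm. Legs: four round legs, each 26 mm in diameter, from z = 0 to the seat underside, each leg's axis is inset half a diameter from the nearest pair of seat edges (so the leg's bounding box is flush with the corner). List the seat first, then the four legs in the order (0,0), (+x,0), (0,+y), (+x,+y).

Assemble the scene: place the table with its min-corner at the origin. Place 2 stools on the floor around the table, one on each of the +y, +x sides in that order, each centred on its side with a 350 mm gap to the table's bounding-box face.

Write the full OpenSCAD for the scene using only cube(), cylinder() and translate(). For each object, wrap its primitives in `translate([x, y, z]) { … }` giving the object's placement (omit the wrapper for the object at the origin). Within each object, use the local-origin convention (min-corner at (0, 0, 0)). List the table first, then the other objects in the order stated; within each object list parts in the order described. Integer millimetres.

translate([0, 0, 708]) cube([1132, 918, 29]);
translate([47, 47, 0]) cube([58, 58, 708]);
translate([1027, 47, 0]) cube([58, 58, 708]);
translate([47, 813, 0]) cube([58, 58, 708]);
translate([1027, 813, 0]) cube([58, 58, 708]);
translate([419, 1268, 0]) {
  translate([0, 0, 368]) cube([294, 268, 34]);
  translate([13, 13, 0]) cylinder(h = 368, r = 13);
  translate([281, 13, 0]) cylinder(h = 368, r = 13);
  translate([13, 255, 0]) cylinder(h = 368, r = 13);
  translate([281, 255, 0]) cylinder(h = 368, r = 13);
}
translate([1482, 325, 0]) {
  translate([0, 0, 368]) cube([294, 268, 34]);
  translate([13, 13, 0]) cylinder(h = 368, r = 13);
  translate([281, 13, 0]) cylinder(h = 368, r = 13);
  translate([13, 255, 0]) cylinder(h = 368, r = 13);
  translate([281, 255, 0]) cylinder(h = 368, r = 13);
}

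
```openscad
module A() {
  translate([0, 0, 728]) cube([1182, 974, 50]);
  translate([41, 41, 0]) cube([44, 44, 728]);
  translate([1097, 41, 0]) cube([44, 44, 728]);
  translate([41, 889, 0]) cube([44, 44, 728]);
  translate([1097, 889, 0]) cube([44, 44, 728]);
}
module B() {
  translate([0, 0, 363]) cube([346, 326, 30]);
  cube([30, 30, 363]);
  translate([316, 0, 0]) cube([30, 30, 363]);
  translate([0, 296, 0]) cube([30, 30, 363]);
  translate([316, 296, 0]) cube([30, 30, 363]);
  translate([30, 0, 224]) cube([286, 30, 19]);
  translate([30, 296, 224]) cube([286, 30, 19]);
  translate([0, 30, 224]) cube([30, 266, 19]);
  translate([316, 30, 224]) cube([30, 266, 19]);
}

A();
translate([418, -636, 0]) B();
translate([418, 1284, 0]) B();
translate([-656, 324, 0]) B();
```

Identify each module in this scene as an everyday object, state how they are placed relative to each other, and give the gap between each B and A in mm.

Each stool's nearest face is 310 mm from the table's bounding box.

A is a table. B is a stool. Three stools sit around the table at the −y, +y, −x sides. The gap between each stool and the table is 310 mm.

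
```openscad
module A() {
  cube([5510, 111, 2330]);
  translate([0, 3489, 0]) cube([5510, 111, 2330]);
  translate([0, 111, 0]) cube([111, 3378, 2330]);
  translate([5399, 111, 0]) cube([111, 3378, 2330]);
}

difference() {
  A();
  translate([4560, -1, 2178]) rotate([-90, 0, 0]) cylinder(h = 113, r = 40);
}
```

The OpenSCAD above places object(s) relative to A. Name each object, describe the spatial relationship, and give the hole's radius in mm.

A is a house frame. The house frame has a circular hole through its front wall. The hole's radius is 40 mm.

The subtracted cylinder has r = 40 mm.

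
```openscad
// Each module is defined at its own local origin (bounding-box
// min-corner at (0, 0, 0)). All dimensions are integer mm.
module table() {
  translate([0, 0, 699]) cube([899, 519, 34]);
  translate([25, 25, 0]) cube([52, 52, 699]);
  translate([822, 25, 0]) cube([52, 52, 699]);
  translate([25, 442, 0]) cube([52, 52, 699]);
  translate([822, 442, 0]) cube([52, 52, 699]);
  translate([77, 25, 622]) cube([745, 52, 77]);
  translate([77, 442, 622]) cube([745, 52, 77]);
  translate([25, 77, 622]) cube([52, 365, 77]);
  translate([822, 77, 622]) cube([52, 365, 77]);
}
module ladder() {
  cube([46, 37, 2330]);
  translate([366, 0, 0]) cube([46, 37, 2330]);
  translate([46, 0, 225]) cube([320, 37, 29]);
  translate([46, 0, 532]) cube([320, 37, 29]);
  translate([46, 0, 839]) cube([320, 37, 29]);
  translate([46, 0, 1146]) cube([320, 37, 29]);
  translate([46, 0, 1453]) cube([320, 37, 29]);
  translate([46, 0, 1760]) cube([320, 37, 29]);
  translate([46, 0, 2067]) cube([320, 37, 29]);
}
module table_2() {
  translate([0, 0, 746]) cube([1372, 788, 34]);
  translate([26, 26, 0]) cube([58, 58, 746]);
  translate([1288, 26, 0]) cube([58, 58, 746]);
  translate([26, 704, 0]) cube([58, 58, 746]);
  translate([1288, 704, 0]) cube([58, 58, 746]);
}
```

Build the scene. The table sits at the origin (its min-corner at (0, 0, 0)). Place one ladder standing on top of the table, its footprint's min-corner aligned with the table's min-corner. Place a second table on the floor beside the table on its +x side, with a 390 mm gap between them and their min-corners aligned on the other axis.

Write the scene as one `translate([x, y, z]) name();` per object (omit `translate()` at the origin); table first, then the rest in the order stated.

table();
translate([0, 0, 733]) ladder();
translate([1289, 0, 0]) table_2();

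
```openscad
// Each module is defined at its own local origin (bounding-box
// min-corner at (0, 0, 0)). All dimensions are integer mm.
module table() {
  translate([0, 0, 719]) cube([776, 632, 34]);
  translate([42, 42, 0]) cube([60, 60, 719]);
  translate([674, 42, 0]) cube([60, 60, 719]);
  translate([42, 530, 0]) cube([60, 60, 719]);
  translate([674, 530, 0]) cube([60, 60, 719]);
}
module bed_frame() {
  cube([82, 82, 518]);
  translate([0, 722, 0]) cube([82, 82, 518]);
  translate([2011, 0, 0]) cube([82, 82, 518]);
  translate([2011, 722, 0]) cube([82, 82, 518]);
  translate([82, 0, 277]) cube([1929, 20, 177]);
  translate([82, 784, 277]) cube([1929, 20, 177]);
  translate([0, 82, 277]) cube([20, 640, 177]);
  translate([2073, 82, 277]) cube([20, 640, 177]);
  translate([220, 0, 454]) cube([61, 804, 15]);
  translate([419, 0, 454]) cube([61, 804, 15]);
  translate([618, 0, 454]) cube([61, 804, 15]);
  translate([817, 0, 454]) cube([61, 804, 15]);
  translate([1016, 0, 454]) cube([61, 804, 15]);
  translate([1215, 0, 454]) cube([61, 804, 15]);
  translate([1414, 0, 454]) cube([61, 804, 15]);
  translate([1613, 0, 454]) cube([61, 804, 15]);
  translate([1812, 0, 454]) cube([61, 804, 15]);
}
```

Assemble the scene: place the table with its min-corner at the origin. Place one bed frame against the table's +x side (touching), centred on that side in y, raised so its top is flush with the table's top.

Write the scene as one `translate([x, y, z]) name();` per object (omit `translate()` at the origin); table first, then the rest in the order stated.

table();
translate([776, -86, 235]) bed_frame();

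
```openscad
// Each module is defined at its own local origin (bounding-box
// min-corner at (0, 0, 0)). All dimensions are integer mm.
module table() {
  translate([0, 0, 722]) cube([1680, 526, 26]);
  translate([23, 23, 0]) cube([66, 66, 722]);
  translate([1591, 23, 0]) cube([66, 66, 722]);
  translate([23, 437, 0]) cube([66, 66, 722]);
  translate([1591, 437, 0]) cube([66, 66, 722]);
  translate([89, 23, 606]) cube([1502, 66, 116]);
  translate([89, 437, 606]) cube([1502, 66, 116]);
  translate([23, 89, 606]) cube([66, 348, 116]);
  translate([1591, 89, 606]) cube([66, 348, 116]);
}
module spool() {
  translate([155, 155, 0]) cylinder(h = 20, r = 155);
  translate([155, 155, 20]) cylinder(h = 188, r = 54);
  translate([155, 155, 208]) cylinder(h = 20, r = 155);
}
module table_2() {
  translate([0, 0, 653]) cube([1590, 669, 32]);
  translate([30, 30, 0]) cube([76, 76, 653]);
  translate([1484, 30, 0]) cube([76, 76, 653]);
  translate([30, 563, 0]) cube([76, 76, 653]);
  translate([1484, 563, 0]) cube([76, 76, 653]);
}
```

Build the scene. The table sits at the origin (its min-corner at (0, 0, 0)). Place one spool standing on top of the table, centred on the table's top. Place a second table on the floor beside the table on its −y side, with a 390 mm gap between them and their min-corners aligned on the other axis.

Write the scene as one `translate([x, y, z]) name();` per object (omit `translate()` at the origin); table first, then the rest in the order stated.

table();
translate([685, 108, 748]) spool();
translate([0, -1059, 0]) table_2();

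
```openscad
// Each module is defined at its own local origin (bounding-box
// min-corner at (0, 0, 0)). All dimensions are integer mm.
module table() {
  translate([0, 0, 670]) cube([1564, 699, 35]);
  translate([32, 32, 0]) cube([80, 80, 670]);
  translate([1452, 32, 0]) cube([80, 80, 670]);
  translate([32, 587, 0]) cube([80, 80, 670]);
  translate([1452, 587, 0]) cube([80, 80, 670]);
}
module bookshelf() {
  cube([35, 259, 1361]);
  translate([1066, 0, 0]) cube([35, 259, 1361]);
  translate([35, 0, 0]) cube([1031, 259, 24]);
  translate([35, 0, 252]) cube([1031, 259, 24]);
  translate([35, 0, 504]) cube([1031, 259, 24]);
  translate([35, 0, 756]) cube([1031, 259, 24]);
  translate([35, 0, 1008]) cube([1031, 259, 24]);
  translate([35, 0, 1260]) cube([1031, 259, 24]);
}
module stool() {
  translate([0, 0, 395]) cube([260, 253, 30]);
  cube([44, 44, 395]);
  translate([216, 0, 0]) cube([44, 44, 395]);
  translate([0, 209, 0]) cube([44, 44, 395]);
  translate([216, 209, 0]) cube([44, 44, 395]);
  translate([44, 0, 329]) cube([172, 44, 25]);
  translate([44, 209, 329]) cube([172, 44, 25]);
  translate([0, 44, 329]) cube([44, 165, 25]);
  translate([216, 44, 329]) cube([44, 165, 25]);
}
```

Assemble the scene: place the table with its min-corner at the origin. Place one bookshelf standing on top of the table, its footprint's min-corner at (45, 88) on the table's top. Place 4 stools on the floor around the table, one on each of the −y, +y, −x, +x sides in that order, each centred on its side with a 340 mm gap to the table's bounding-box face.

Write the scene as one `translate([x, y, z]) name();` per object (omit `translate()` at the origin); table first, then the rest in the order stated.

table();
translate([45, 88, 705]) bookshelf();
translate([652, -593, 0]) stool();
translate([652, 1039, 0]) stool();
translate([-600, 223, 0]) stool();
translate([1904, 223, 0]) stool();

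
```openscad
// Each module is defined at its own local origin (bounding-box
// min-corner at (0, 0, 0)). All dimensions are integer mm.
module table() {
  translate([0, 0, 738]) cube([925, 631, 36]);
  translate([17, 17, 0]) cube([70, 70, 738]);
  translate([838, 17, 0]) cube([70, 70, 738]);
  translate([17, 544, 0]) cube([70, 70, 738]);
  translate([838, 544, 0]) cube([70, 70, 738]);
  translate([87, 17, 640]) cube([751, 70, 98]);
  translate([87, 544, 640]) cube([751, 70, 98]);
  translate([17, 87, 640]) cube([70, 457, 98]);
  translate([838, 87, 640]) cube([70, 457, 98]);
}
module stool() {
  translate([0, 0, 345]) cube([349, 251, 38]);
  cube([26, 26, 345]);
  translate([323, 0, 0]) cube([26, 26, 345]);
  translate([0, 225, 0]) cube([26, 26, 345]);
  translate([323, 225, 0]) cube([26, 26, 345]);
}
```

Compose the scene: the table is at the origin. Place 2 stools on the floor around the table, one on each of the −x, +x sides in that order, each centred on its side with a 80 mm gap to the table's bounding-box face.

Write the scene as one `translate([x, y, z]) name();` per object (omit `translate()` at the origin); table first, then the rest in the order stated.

table();
translate([-429, 190, 0]) stool();
translate([1005, 190, 0]) stool();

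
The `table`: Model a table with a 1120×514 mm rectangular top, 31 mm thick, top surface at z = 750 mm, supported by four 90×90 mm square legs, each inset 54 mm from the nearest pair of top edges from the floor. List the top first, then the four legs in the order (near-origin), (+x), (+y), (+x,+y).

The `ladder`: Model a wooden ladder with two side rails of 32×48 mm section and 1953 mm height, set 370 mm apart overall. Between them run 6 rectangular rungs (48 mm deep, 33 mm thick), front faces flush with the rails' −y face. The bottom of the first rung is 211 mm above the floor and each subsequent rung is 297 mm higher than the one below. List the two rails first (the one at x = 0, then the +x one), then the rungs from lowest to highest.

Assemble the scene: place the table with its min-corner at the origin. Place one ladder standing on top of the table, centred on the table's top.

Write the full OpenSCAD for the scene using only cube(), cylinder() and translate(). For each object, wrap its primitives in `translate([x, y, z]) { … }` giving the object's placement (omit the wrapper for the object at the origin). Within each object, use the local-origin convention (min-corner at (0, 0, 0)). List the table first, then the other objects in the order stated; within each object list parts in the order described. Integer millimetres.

translate([0, 0, 719]) cube([1120, 514, 31]);
translate([54, 54, 0]) cube([90, 90, 719]);
translate([976, 54, 0]) cube([90, 90, 719]);
translate([54, 370, 0]) cube([90, 90, 719]);
translate([976, 370, 0]) cube([90, 90, 719]);
translate([375, 233, 750]) {
  cube([32, 48, 1953]);
  translate([338, 0, 0]) cube([32, 48, 1953]);
  translate([32, 0, 211]) cube([306, 48, 33]);
  translate([32, 0, 508]) cube([306, 48, 33]);
  translate([32, 0, 805]) cube([306, 48, 33]);
  translate([32, 0, 1102]) cube([306, 48, 33]);
  translate([32, 0, 1399]) cube([306, 48, 33]);
  translate([32, 0, 1696]) cube([306, 48, 33]);
}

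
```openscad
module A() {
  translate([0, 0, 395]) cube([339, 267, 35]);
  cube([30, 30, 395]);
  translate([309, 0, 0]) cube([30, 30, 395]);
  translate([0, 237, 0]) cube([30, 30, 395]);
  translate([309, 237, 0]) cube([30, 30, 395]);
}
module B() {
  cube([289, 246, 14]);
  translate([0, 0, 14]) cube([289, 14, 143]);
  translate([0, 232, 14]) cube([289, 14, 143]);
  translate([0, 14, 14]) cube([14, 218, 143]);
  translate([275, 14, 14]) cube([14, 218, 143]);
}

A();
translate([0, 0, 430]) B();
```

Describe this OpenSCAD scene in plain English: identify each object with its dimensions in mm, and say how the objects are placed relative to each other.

A is a four-legged stool. The seat is a 339×267×35 mm slab whose top surface is at z = 430 mm; four square legs, each 30×30 mm in cross-section, run from the floor (z = 0) to the underside of the seat, each flush with a corner of the seat.

B is an open-topped rectangular box: outside dimensions 289×246×157 mm, with a uniform wall and base thickness of 14 mm. The base is a full 289×246 slab on the floor; four walls sit on top of the base. The front and back walls (the −y and +y sides) span the full width; the two side walls fit between them.

The open box is on top of the stool.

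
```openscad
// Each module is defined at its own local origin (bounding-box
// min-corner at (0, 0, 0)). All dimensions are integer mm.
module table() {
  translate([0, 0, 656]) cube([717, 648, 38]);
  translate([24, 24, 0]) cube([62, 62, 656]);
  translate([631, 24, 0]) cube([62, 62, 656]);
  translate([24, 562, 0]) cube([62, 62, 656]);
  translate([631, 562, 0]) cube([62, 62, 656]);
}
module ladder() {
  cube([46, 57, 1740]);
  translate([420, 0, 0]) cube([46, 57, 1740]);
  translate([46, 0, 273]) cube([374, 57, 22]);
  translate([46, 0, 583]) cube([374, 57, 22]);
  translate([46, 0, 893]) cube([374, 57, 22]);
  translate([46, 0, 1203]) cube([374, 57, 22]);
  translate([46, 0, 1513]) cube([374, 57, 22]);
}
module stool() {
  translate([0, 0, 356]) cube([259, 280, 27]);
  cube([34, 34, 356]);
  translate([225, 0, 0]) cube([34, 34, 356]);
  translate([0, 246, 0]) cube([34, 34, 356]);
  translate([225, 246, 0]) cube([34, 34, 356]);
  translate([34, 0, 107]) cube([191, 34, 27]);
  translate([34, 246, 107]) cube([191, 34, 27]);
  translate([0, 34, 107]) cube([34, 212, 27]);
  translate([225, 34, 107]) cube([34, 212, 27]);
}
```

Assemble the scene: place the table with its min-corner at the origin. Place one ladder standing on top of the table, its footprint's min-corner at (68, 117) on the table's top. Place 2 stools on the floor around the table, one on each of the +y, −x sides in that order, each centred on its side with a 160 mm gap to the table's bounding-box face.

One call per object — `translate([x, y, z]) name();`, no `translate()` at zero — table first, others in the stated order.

table();
translate([68, 117, 694]) ladder();
translate([229, 808, 0]) stool();
translate([-419, 184, 0]) stool();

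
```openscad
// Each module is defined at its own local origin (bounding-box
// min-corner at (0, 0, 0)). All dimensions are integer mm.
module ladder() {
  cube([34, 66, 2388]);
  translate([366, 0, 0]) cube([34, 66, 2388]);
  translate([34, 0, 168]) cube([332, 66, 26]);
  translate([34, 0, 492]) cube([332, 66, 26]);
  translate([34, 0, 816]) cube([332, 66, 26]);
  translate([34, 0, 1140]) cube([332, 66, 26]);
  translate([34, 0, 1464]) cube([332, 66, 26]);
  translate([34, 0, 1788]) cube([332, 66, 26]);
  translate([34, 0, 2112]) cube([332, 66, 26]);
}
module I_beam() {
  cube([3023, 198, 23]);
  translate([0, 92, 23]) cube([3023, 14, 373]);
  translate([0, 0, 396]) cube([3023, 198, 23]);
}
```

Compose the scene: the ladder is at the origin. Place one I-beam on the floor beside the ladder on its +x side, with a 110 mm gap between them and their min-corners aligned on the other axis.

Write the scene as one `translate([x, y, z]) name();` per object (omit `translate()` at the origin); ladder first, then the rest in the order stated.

ladder();
translate([510, 0, 0]) I_beam();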